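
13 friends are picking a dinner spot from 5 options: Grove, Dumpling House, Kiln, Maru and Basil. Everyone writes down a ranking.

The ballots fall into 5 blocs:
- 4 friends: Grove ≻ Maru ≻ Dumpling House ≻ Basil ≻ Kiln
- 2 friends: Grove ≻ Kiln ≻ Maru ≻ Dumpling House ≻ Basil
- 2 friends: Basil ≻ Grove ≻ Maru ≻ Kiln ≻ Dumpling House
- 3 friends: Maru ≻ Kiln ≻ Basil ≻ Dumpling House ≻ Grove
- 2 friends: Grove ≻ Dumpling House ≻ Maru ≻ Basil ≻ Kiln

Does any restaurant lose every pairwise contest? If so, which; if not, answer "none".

Head-to-head results (13 friends):
Grove vs Dumpling House: 4+2+2+2 = 10 for Grove, 3 for Dumpling House — Grove by 10–3.
Grove vs Kiln: 4+2+2+2 = 10 for Grove, 3 for Kiln — Grove by 10–3.
Grove vs Maru: Grove wins 10–3.
Grove vs Basil: Grove is ranked higher on 4+2+2 = 8 ballots, Basil on 5. Grove wins 8–5.
Dumpling House vs Kiln: Kiln, 7–6.
Dumpling House–Maru: Maru 11–2.
Dumpling House vs Basil: Dumpling House is ranked higher on 4+2+2 = 8 ballots, Basil on 5. Dumpling House wins 8–5.
Kiln vs Maru: Kiln is ranked higher on 2 ballots, Maru on 11. Maru wins 11–2.
Kiln vs Basil: 2+3 = 5 for Kiln, 8 for Basil — Basil by 8–5.
Maru vs Basil: 11 to 2, Maru.
Every restaurant wins at least one matchup (Grove beats Dumpling House; Dumpling House beats Basil; Kiln beats Dumpling House; Maru beats Dumpling House; Basil beats Kiln), so there is no Condorcet loser.

none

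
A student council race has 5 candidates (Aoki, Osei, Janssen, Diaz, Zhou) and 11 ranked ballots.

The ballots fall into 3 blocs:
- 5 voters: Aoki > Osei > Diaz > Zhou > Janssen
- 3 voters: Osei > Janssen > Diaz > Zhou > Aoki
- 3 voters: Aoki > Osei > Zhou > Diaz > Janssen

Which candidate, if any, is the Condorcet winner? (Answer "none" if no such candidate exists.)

Aoki

Pairwise majorities:
Aoki vs Osei: 5+3 = 8 for Aoki, 3 for Osei — Aoki by 8–3.
Aoki vs Janssen: Aoki preferred on 5+3 = 8 ballots; Aoki wins 8–3.
Aoki vs Diaz: 8 to 3, Aoki.
Aoki vs Zhou: Aoki preferred on 5+3 = 8 ballots; Aoki wins 8–3.
Osei vs Janssen: Osei preferred on 5+3+3 = 11 ballots; Osei wins 11–0.
Osei vs Diaz: 11 to 0, Osei.
Osei vs Zhou: Osei is ranked higher on 5+3+3 = 11 ballots, Zhou on 0. Osei wins 11–0.
Janssen vs Diaz: 3 for Janssen, 8 for Diaz — Diaz by 8–3.
Janssen vs Zhou: Janssen preferred on 3 ballots; Zhou wins 8–3.
Diaz vs Zhou: 8 to 3, Diaz.
Aoki defeats every rival head-to-head and is the Condorcet winner.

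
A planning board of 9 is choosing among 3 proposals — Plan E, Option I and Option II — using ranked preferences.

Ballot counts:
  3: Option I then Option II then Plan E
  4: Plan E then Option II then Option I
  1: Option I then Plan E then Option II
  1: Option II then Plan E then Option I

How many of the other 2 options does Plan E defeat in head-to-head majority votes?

2

Plan E against each rival (9 council members):
Plan E vs Option I: Plan E, 5–4.
Plan E vs Option II: 4+1 = 5 for Plan E, 4 for Option II — Plan E by 5–4.
Plan E beats Option I, Option II — 2 pairwise wins.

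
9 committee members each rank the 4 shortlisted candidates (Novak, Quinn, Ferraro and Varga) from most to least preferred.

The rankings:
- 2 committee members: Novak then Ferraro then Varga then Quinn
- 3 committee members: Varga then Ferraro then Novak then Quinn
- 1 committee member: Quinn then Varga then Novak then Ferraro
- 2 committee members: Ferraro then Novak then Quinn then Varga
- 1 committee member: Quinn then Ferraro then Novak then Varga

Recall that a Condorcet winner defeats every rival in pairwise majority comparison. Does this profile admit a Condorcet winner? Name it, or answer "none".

Check each pair by majority over 9 ballots:
Novak vs Quinn: Novak is ranked higher on 2+3+2 = 7 ballots, Quinn on 2. Novak wins 7–2.
Novak vs Ferraro: Novak is ranked higher on 2+1 = 3 ballots, Ferraro on 6. Ferraro wins 6–3.
Novak vs Varga: 5 to 4, Novak.
Quinn vs Ferraro: Quinn preferred on 1+1 = 2 ballots; Ferraro wins 7–2.
Quinn vs Varga: Quinn is ranked higher on 1+2+1 = 4 ballots, Varga on 5. Varga wins 5–4.
Ferraro vs Varga: 2+2+1 = 5 for Ferraro, 4 for Varga — Ferraro by 5–4.
Ferraro defeats every rival head-to-head and is the Condorcet winner.

Ferraro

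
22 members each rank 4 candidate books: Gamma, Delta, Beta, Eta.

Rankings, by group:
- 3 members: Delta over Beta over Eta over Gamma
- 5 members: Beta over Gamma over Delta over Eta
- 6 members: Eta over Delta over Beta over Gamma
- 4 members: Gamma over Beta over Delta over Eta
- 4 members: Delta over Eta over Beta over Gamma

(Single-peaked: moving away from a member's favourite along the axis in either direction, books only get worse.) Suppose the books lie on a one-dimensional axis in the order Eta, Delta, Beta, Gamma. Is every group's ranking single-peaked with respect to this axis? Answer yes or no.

Axis positions: Eta=1, Delta=2, Beta=3, Gamma=4.
Group 1 (peak Delta at position 2): ranking walks positions 2-3-1-4, expanding outward from the peak — single-peaked.
Group 2 (peak Beta at position 3): ranking walks positions 3-4-2-1, expanding outward from the peak — single-peaked.
Group 3 (peak Eta at position 1): ranking walks positions 1-2-3-4, expanding outward from the peak — single-peaked.
Group 4 (peak Gamma at position 4): ranking walks positions 4-3-2-1, expanding outward from the peak — single-peaked.
Group 5 (peak Delta at position 2): ranking walks positions 2-1-3-4, expanding outward from the peak — single-peaked.
Every ranking is single-peaked on this axis.

yes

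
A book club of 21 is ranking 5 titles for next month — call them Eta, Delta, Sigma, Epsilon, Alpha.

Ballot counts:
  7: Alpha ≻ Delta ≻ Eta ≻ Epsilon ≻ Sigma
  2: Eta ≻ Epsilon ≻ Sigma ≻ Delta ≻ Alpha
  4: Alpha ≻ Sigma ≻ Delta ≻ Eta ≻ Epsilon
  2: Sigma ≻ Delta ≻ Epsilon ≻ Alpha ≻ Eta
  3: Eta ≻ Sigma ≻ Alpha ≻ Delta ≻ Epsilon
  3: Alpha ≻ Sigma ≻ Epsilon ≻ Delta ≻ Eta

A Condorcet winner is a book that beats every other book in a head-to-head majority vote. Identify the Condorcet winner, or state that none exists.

Check each pair by majority over 21 ballots:
Eta vs Delta: 5 to 16, Delta.
Eta vs Sigma: Eta is ranked higher on 7+2+3 = 12 ballots, Sigma on 9. Eta wins 12–9.
Eta vs Epsilon: 16 to 5, Eta.
Eta vs Alpha: Eta preferred on 2+3 = 5 ballots; Alpha wins 16–5.
Delta vs Sigma: Delta preferred on 7 ballots; Sigma wins 14–7.
Delta vs Epsilon: 16 to 5, Delta.
Delta vs Alpha: 2+2 = 4 for Delta, 17 for Alpha — Alpha by 17–4.
Sigma vs Epsilon: Sigma preferred on 4+2+3+3 = 12 ballots; Sigma wins 12–9.
Sigma vs Alpha: 7 to 14, Alpha.
Epsilon vs Alpha: Epsilon preferred on 2+2 = 4 ballots; Alpha wins 17–4.
Alpha beats each of Eta, Delta, Sigma, Epsilon — Alpha is the Condorcet winner.

Alpha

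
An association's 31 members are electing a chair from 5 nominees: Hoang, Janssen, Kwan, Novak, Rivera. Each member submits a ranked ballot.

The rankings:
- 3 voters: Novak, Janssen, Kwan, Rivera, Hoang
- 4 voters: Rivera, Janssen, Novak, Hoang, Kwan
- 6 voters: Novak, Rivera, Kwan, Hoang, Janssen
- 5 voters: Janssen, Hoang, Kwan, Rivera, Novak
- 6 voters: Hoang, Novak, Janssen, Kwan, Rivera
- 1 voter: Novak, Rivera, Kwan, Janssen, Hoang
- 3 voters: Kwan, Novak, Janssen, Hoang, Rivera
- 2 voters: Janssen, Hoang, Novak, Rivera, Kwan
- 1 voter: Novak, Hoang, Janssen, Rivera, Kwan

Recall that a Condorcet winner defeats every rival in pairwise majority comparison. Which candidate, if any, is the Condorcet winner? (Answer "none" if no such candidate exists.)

Novak

Head-to-head results (31 voters):
Hoang–Janssen: Janssen 18–13.
Hoang–Kwan: Hoang 18–13.
Hoang vs Novak: Novak, 18–13.
Hoang vs Rivera: Hoang wins 17–14.
Janssen vs Kwan: Janssen, 21–10.
Janssen vs Novak: Novak wins 20–11.
Janssen–Rivera: Janssen 20–11.
Kwan vs Novak: Novak wins 23–8.
Kwan vs Rivera: Kwan, 17–14.
Novak vs Rivera: Novak, 22–9.
Only Novak has no losses; Novak is the Condorcet winner.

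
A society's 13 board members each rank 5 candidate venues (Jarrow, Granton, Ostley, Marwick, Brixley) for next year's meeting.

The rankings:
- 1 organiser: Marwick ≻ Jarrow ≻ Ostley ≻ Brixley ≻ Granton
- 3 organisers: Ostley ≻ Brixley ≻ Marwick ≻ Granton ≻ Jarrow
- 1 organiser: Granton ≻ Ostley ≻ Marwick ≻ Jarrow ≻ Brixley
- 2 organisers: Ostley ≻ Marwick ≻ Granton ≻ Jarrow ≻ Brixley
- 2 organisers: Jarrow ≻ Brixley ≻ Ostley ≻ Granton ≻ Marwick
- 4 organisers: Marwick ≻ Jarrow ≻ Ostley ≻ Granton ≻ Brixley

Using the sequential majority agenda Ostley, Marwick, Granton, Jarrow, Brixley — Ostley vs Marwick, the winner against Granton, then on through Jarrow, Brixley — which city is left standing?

Jarrow

Round 1: Ostley vs Marwick — 8–5, Ostley advances.
Round 2: Ostley vs Granton — 12–1, Ostley advances.
Round 3: Ostley vs Jarrow — 6–7, Jarrow advances.
Round 4: Jarrow vs Brixley — 10–3, Jarrow advances.
The agenda winner is Jarrow.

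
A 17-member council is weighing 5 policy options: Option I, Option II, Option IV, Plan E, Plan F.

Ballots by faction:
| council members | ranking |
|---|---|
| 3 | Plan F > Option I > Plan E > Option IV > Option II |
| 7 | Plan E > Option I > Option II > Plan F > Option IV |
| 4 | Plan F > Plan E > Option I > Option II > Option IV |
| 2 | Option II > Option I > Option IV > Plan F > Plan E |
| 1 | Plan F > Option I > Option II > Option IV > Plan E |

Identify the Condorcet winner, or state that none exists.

none

Pairwise majorities:
Option I vs Option II: Option I is ranked higher on 3+7+4+1 = 15 ballots, Option II on 2. Option I wins 15–2.
Option I vs Option IV: Option I wins 17–0.
Option I vs Plan E: Option I is ranked higher on 3+2+1 = 6 ballots, Plan E on 11. Plan E wins 11–6.
Option I vs Plan F: Option I, 9–8.
Option II vs Option IV: 7+4+2+1 = 14 for Option II, 3 for Option IV — Option II by 14–3.
Option II vs Plan E: Plan E wins 14–3.
Option II vs Plan F: 9 to 8, Option II.
Option IV vs Plan E: Option IV is ranked higher on 2+1 = 3 ballots, Plan E on 14. Plan E wins 14–3.
Option IV vs Plan F: 2 to 15, Plan F.
Plan E vs Plan F: Plan F wins 10–7.
Every option loses at least once (Option I loses to Plan E; Option II loses to Option I; Option IV loses to Option I; Plan E loses to Plan F; Plan F loses to Option I). The majority relation contains the cycle Option I → Plan F → Plan E → Option I, so there is no Condorcet winner.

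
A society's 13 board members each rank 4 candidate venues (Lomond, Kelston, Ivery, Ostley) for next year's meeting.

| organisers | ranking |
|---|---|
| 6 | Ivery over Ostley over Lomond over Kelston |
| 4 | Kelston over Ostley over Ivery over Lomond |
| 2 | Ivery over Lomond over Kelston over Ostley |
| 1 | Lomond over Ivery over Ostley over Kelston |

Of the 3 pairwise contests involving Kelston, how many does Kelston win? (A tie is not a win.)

Kelston against each rival (13 organisers):
Kelston vs Lomond: 4 to 9, Lomond.
Kelston vs Ivery: Ivery, 9–4.
Kelston vs Ostley: Kelston is ranked higher on 4+2 = 6 ballots, Ostley on 7. Ostley wins 7–6.
Kelston beats no one; loses to Lomond, Ivery, Ostley — 0 pairwise wins.

0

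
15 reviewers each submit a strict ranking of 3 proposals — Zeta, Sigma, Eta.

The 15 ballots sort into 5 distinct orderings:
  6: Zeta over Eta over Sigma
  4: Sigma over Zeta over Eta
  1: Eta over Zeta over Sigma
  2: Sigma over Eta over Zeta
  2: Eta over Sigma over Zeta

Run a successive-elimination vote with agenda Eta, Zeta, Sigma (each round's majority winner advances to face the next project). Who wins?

Round 1: Eta vs Zeta — 5–10, Zeta advances.
Round 2: Zeta vs Sigma — 7–8, Sigma advances.
The agenda winner is Sigma.

Sigma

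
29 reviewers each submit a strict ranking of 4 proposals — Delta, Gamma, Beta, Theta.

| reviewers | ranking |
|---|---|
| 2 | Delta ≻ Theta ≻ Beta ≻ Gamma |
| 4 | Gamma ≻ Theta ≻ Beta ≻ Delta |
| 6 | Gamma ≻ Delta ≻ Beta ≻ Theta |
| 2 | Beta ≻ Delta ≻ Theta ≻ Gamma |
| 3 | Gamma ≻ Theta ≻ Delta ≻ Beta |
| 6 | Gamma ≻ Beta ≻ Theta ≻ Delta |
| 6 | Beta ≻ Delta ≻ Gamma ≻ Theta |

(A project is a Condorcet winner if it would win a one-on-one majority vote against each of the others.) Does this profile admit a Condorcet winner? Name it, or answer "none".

Gamma

Head-to-head results (29 reviewers):
Delta vs Gamma: Gamma wins 19–10.
Delta vs Beta: Beta wins 18–11.
Delta–Theta: Delta 16–13.
Gamma–Beta: Gamma 19–10.
Gamma vs Theta: Gamma, 25–4.
Beta vs Theta: Beta wins 20–9.
Gamma beats each of Delta, Beta, Theta — Gamma is the Condorcet winner.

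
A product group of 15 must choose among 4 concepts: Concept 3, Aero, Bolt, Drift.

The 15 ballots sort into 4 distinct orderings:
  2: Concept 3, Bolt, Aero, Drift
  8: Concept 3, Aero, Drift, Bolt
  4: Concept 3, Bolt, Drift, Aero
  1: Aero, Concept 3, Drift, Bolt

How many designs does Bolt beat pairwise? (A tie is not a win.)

0

Bolt against each rival (15 engineers):
Bolt vs Concept 3: Bolt preferred on 0 ballots; Concept 3 wins 15–0.
Bolt–Aero: Aero 9–6.
Bolt vs Drift: 2+4 = 6 for Bolt, 9 for Drift — Drift by 9–6.
Bolt beats no one; loses to Concept 3, Aero, Drift — 0 pairwise wins.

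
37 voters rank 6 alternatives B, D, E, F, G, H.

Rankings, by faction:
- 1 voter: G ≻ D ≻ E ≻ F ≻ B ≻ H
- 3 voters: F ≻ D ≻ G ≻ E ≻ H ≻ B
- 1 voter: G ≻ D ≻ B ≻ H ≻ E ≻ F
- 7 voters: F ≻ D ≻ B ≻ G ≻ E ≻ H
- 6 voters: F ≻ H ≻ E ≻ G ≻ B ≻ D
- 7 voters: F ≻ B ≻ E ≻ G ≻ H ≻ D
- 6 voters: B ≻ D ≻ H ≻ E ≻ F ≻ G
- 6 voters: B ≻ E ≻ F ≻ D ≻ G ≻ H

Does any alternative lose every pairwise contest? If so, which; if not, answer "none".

H

Pairwise majorities:
B–D: B 25–12.
B vs E: B preferred on 1+7+7+6+6 = 27 ballots; B wins 27–10.
B vs F: B preferred on 1+6+6 = 13 ballots; F wins 24–13.
B vs G: B, 26–11.
B vs H: B is ranked higher on 1+1+7+7+6+6 = 28 ballots, H on 9. B wins 28–9.
D vs E: 1+3+1+7+6 = 18 for D, 19 for E — E by 19–18.
D vs F: F, 29–8.
D–G: D 22–15.
D–H: D 24–13.
E vs F: F wins 23–14.
E vs G: E preferred on 6+7+6+6 = 25 ballots; E wins 25–12.
E–H: E 24–13.
F vs G: F is ranked higher on 3+7+6+7+6+6 = 35 ballots, G on 2. F wins 35–2.
F vs H: F preferred on 1+3+7+6+7+6 = 30 ballots; F wins 30–7.
G vs H: G, 25–12.
Only H has no wins; H is the Condorcet loser.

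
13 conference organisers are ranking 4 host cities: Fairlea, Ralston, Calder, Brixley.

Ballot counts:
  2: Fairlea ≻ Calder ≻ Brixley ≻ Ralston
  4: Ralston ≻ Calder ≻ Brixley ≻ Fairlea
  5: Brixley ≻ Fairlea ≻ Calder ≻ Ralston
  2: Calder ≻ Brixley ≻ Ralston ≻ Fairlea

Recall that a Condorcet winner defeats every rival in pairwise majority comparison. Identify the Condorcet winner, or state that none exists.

Pairwise majorities:
Fairlea vs Ralston: Fairlea preferred on 2+5 = 7 ballots; Fairlea wins 7–6.
Fairlea vs Calder: 2+5 = 7 for Fairlea, 6 for Calder — Fairlea by 7–6.
Fairlea vs Brixley: Fairlea is ranked higher on 2 ballots, Brixley on 11. Brixley wins 11–2.
Ralston vs Calder: Ralston is ranked higher on 4 ballots, Calder on 9. Calder wins 9–4.
Ralston vs Brixley: Ralston preferred on 4 ballots; Brixley wins 9–4.
Calder vs Brixley: Calder is ranked higher on 2+4+2 = 8 ballots, Brixley on 5. Calder wins 8–5.
Every city loses at least once (Fairlea loses to Brixley; Ralston loses to Fairlea; Calder loses to Fairlea; Brixley loses to Calder). The majority relation contains the cycle Fairlea beats Calder beats Brixley beats Fairlea, so there is no Condorcet winner.

none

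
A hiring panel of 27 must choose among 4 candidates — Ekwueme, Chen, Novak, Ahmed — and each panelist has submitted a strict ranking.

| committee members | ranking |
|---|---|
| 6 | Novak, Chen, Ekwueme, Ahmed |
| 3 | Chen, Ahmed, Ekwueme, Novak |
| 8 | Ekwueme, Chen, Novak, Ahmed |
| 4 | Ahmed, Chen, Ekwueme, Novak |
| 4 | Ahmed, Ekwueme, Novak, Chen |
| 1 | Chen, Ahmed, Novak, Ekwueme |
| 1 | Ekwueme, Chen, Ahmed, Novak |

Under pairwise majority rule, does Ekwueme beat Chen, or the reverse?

Chen

Ballots ranking Ekwueme above Chen: 8 + 4 + 1 = 13.
Ballots ranking Chen above Ekwueme: 27 − 13 = 14.
Chen wins the head-to-head 14–13.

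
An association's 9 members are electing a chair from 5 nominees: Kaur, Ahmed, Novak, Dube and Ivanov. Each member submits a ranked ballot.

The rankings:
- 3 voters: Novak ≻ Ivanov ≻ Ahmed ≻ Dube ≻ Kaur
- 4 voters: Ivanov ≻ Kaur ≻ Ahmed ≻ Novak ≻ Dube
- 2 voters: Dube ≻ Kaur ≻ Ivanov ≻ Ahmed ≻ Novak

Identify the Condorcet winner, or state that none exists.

Head-to-head results (9 voters):
Kaur vs Ahmed: Kaur, 6–3.
Kaur vs Novak: 4+2 = 6 for Kaur, 3 for Novak — Kaur by 6–3.
Kaur vs Dube: 4 to 5, Dube.
Kaur vs Ivanov: Kaur preferred on 2 ballots; Ivanov wins 7–2.
Ahmed vs Novak: Ahmed is ranked higher on 4+2 = 6 ballots, Novak on 3. Ahmed wins 6–3.
Ahmed–Dube: Ahmed 7–2.
Ahmed–Ivanov: Ivanov 9–0.
Novak vs Dube: Novak wins 7–2.
Novak vs Ivanov: Novak is ranked higher on 3 ballots, Ivanov on 6. Ivanov wins 6–3.
Dube vs Ivanov: Ivanov wins 7–2.
Ivanov beats each of Kaur, Ahmed, Novak, Dube — Ivanov is the Condorcet winner.

Ivanov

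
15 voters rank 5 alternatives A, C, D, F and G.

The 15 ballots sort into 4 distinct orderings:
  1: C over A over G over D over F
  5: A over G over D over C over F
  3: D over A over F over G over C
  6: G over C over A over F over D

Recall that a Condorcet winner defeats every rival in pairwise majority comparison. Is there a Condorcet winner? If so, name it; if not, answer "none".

Head-to-head results (15 voters):
A vs C: A preferred on 5+3 = 8 ballots; A wins 8–7.
A–D: A 12–3.
A–F: A 15–0.
A vs G: A, 9–6.
C vs D: D, 8–7.
C vs F: C wins 12–3.
C vs G: 1 for C, 14 for G — G by 14–1.
D vs F: 1+5+3 = 9 for D, 6 for F — D by 9–6.
D–G: G 12–3.
F vs G: G wins 12–3.
A defeats every rival head-to-head and is the Condorcet winner.

A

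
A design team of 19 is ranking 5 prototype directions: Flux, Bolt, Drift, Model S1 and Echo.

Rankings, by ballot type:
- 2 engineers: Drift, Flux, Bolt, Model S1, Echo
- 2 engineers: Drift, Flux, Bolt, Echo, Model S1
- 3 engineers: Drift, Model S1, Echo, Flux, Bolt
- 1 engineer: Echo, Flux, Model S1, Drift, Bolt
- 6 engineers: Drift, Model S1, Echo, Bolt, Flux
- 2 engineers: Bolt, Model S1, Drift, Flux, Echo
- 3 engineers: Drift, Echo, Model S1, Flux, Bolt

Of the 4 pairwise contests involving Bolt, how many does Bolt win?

Bolt against each rival (19 engineers):
Bolt vs Flux: Flux wins 11–8.
Bolt vs Drift: Bolt is ranked higher on 2 ballots, Drift on 17. Drift wins 17–2.
Bolt vs Model S1: Model S1, 13–6.
Bolt vs Echo: Echo, 13–6.
Bolt beats no one; loses to Flux, Drift, Model S1, Echo — 0 pairwise wins.

0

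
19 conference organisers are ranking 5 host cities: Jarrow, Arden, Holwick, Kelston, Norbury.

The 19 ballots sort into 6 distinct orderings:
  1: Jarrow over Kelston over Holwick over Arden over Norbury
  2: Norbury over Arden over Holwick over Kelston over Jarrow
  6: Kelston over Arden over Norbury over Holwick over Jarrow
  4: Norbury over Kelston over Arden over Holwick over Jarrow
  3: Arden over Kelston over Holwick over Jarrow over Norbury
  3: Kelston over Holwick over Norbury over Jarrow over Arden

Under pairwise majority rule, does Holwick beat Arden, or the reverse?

Arden

Ballots ranking Holwick above Arden: 1 + 3 = 4.
Ballots ranking Arden above Holwick: 19 − 4 = 15.
Arden wins the head-to-head 15–4.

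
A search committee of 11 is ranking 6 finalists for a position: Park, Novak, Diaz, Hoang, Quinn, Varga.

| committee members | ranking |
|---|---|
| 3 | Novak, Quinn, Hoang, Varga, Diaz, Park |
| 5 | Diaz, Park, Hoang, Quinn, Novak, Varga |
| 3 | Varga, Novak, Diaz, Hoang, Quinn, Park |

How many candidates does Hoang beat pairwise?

Hoang against each rival (11 committee members):
Hoang vs Park: 3+3 = 6 for Hoang, 5 for Park — Hoang by 6–5.
Hoang vs Novak: 5 to 6, Novak.
Hoang vs Diaz: Hoang is ranked higher on 3 ballots, Diaz on 8. Diaz wins 8–3.
Hoang–Quinn: Hoang 8–3.
Hoang vs Varga: 3+5 = 8 for Hoang, 3 for Varga — Hoang by 8–3.
Hoang beats Park, Quinn, Varga; loses to Novak, Diaz — 3 pairwise wins.

3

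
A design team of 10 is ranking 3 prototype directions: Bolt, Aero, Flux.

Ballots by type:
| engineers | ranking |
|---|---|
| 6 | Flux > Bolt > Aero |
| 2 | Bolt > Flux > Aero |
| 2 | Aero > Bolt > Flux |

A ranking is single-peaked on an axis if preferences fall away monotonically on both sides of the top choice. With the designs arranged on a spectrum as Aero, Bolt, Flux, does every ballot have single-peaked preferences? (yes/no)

yes

Axis positions: Aero=1, Bolt=2, Flux=3.
Type 1 (peak Flux at position 3): ranking walks positions 3-2-1, expanding outward from the peak — single-peaked.
Type 2 (peak Bolt at position 2): ranking walks positions 2-3-1, expanding outward from the peak — single-peaked.
Type 3 (peak Aero at position 1): ranking walks positions 1-2-3, expanding outward from the peak — single-peaked.
Every ranking is single-peaked on this axis.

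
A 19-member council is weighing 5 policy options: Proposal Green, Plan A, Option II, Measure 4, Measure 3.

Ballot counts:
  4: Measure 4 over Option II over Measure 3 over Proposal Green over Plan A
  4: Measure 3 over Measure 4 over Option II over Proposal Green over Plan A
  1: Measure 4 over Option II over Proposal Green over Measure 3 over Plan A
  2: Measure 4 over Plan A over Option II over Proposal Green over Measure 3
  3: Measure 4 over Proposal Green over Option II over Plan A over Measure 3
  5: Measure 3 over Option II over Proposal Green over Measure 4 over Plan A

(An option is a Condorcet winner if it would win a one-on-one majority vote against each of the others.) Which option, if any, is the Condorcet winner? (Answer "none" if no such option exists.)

Measure 4

Head-to-head results (19 council members):
Proposal Green vs Plan A: 4+4+1+3+5 = 17 for Proposal Green, 2 for Plan A — Proposal Green by 17–2.
Proposal Green vs Option II: 3 to 16, Option II.
Proposal Green vs Measure 4: Proposal Green preferred on 5 ballots; Measure 4 wins 14–5.
Proposal Green vs Measure 3: Proposal Green is ranked higher on 1+2+3 = 6 ballots, Measure 3 on 13. Measure 3 wins 13–6.
Plan A vs Option II: 2 for Plan A, 17 for Option II — Option II by 17–2.
Plan A vs Measure 4: 0 to 19, Measure 4.
Plan A vs Measure 3: Plan A preferred on 2+3 = 5 ballots; Measure 3 wins 14–5.
Option II vs Measure 4: Option II preferred on 5 ballots; Measure 4 wins 14–5.
Option II vs Measure 3: Option II preferred on 4+1+2+3 = 10 ballots; Option II wins 10–9.
Measure 4 vs Measure 3: 4+1+2+3 = 10 for Measure 4, 9 for Measure 3 — Measure 4 by 10–9.
Measure 4 defeats every rival head-to-head and is the Condorcet winner.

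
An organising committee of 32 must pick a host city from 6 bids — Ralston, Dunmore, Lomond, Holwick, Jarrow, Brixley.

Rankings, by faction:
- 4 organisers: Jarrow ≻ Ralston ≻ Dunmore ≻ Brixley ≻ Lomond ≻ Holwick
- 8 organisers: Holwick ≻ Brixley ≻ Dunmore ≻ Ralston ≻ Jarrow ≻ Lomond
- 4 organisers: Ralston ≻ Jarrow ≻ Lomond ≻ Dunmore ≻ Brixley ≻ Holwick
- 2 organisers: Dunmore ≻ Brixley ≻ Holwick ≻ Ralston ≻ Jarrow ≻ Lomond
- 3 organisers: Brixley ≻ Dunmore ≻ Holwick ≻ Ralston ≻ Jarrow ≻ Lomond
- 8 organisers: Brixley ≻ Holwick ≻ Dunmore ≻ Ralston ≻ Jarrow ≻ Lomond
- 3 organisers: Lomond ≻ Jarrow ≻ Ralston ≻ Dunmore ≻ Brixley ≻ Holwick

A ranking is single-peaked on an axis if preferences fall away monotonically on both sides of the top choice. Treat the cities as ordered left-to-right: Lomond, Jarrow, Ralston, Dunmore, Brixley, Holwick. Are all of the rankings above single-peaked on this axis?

yes

Axis positions: Lomond=1, Jarrow=2, Ralston=3, Dunmore=4, Brixley=5, Holwick=6.
Faction 1 (peak Jarrow at position 2): ranking walks positions 2-3-4-5-1-6, expanding outward from the peak — single-peaked.
Faction 2 (peak Holwick at position 6): ranking walks positions 6-5-4-3-2-1, expanding outward from the peak — single-peaked.
Faction 3 (peak Ralston at position 3): ranking walks positions 3-2-1-4-5-6, expanding outward from the peak — single-peaked.
Faction 4 (peak Dunmore at position 4): ranking walks positions 4-5-6-3-2-1, expanding outward from the peak — single-peaked.
Faction 5 (peak Brixley at position 5): ranking walks positions 5-4-6-3-2-1, expanding outward from the peak — single-peaked.
Faction 6 (peak Brixley at position 5): ranking walks positions 5-6-4-3-2-1, expanding outward from the peak — single-peaked.
Faction 7 (peak Lomond at position 1): ranking walks positions 1-2-3-4-5-6, expanding outward from the peak — single-peaked.
Every ranking is single-peaked on this axis.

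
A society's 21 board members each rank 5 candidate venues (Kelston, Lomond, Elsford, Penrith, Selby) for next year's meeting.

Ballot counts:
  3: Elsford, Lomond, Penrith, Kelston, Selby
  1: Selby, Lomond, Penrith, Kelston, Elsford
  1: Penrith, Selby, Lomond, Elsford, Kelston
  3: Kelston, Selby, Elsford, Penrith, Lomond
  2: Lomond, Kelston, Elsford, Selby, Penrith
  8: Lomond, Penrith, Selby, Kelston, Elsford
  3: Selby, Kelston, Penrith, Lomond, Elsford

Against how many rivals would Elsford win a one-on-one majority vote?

Elsford against each rival (21 organisers):
Elsford vs Kelston: Kelston wins 17–4.
Elsford vs Lomond: Elsford preferred on 3+3 = 6 ballots; Lomond wins 15–6.
Elsford vs Penrith: 3+3+2 = 8 for Elsford, 13 for Penrith — Penrith by 13–8.
Elsford vs Selby: Elsford is ranked higher on 3+2 = 5 ballots, Selby on 16. Selby wins 16–5.
Elsford beats no one; loses to Kelston, Lomond, Penrith, Selby — 0 pairwise wins.

0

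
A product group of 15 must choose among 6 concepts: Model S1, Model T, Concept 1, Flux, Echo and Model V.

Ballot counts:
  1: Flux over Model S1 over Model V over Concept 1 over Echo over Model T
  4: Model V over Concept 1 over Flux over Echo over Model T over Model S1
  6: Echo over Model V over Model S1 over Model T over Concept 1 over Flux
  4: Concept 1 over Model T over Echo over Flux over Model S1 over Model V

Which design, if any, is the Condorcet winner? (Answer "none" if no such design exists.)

none

Head-to-head results (15 engineers):
Model S1 vs Model T: Model S1 is ranked higher on 1+6 = 7 ballots, Model T on 8. Model T wins 8–7.
Model S1 vs Concept 1: 7 to 8, Concept 1.
Model S1 vs Flux: Model S1 preferred on 6 ballots; Flux wins 9–6.
Model S1 vs Echo: Model S1 preferred on 1 ballot; Echo wins 14–1.
Model S1 vs Model V: Model S1 is ranked higher on 1+4 = 5 ballots, Model V on 10. Model V wins 10–5.
Model T vs Concept 1: Model T preferred on 6 ballots; Concept 1 wins 9–6.
Model T vs Flux: Model T preferred on 6+4 = 10 ballots; Model T wins 10–5.
Model T vs Echo: Model T preferred on 4 ballots; Echo wins 11–4.
Model T vs Model V: 4 for Model T, 11 for Model V — Model V by 11–4.
Concept 1 vs Flux: 4+6+4 = 14 for Concept 1, 1 for Flux — Concept 1 by 14–1.
Concept 1 vs Echo: Concept 1 is ranked higher on 1+4+4 = 9 ballots, Echo on 6. Concept 1 wins 9–6.
Concept 1 vs Model V: Concept 1 is ranked higher on 4 ballots, Model V on 11. Model V wins 11–4.
Flux vs Echo: 5 to 10, Echo.
Flux vs Model V: 5 to 10, Model V.
Echo vs Model V: 6+4 = 10 for Echo, 5 for Model V — Echo by 10–5.
Each design drops at least one matchup (Model S1 loses to Model T; Model T loses to Concept 1; Concept 1 loses to Model V; Flux loses to Model T; Echo loses to Concept 1; Model V loses to Echo); the cycle Concept 1 > Echo > Model V > Concept 1 rules out a Condorcet winner.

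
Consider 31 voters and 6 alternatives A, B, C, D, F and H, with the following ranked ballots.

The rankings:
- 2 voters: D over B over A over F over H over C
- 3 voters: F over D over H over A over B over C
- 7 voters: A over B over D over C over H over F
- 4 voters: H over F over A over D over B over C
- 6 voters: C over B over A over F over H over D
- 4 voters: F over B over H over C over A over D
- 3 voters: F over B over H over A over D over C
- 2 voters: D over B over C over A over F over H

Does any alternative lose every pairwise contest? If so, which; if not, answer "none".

C

Head-to-head results (31 voters):
A vs B: B wins 17–14.
A vs C: A wins 19–12.
A vs D: A, 24–7.
A–F: A 17–14.
A vs H: A, 17–14.
B vs C: 25 for B, 6 for C — B by 25–6.
B vs D: 7+6+4+3 = 20 for B, 11 for D — B by 20–11.
B vs F: B preferred on 2+7+6+2 = 17 ballots; B wins 17–14.
B vs H: B, 24–7.
C vs D: C is ranked higher on 6+4 = 10 ballots, D on 21. D wins 21–10.
C vs F: F, 16–15.
C vs H: 7+6+2 = 15 for C, 16 for H — H by 16–15.
D vs F: F wins 20–11.
D vs H: H, 17–14.
F–H: F 20–11.
C loses to every other alternative — it is the Condorcet loser.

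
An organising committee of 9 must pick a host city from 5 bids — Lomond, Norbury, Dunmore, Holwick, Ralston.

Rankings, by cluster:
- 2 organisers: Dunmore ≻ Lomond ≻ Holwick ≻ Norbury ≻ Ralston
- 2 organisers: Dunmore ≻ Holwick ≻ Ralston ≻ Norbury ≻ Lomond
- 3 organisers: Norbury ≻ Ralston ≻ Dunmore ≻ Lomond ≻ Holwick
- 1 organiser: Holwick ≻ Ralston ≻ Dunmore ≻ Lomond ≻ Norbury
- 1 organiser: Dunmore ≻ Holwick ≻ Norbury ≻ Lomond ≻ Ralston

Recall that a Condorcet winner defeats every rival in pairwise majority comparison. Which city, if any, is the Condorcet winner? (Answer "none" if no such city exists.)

Dunmore

Check each pair by majority over 9 ballots:
Lomond vs Norbury: Lomond preferred on 2+1 = 3 ballots; Norbury wins 6–3.
Lomond vs Dunmore: 0 to 9, Dunmore.
Lomond vs Holwick: 2+3 = 5 for Lomond, 4 for Holwick — Lomond by 5–4.
Lomond vs Ralston: 3 to 6, Ralston.
Norbury vs Dunmore: 3 to 6, Dunmore.
Norbury vs Holwick: 3 to 6, Holwick.
Norbury vs Ralston: Norbury preferred on 2+3+1 = 6 ballots; Norbury wins 6–3.
Dunmore vs Holwick: 2+2+3+1 = 8 for Dunmore, 1 for Holwick — Dunmore by 8–1.
Dunmore vs Ralston: Dunmore preferred on 2+2+1 = 5 ballots; Dunmore wins 5–4.
Holwick vs Ralston: Holwick is ranked higher on 2+2+1+1 = 6 ballots, Ralston on 3. Holwick wins 6–3.
Dunmore wins every pairwise contest, so Dunmore is the Condorcet winner.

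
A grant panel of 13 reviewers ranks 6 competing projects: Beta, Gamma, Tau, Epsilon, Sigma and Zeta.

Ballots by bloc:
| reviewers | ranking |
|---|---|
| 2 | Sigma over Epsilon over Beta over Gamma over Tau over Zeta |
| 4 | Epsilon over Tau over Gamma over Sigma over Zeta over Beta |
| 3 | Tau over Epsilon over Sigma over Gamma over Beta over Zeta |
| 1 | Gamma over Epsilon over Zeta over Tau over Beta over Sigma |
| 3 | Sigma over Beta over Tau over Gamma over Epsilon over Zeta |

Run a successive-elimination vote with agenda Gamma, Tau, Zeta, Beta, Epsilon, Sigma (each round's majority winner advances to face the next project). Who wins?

Epsilon

Round 1: Gamma vs Tau — 3–10, Tau advances.
Round 2: Tau vs Zeta — 12–1, Tau advances.
Round 3: Tau vs Beta — 8–5, Tau advances.
Round 4: Tau vs Epsilon — 6–7, Epsilon advances.
Round 5: Epsilon vs Sigma — 8–5, Epsilon advances.
Epsilon survives the agenda.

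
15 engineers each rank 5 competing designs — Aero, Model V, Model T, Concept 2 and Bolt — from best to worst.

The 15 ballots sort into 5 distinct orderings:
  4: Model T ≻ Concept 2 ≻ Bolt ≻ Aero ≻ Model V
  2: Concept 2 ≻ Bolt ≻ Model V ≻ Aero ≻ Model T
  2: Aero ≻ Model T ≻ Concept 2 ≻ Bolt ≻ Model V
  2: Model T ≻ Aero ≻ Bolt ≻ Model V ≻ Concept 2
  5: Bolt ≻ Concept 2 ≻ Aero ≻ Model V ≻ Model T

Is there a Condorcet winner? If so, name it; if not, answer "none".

none

Check each pair by majority over 15 ballots:
Aero–Model V: Aero 13–2.
Aero vs Model T: Aero is ranked higher on 2+2+5 = 9 ballots, Model T on 6. Aero wins 9–6.
Aero vs Concept 2: Aero is ranked higher on 2+2 = 4 ballots, Concept 2 on 11. Concept 2 wins 11–4.
Aero vs Bolt: Aero preferred on 2+2 = 4 ballots; Bolt wins 11–4.
Model V vs Model T: Model T wins 8–7.
Model V vs Concept 2: Concept 2, 13–2.
Model V vs Bolt: Model V is ranked higher on 0 ballots, Bolt on 15. Bolt wins 15–0.
Model T–Concept 2: Model T 8–7.
Model T vs Bolt: Model T wins 8–7.
Concept 2 vs Bolt: 4+2+2 = 8 for Concept 2, 7 for Bolt — Concept 2 by 8–7.
No design is unbeaten: Aero loses to Concept 2; Model V loses to Aero; Model T loses to Aero; Concept 2 loses to Model T; Bolt loses to Model T. In particular Aero → Model T → Concept 2 → Aero is a majority cycle — no Condorcet winner exists.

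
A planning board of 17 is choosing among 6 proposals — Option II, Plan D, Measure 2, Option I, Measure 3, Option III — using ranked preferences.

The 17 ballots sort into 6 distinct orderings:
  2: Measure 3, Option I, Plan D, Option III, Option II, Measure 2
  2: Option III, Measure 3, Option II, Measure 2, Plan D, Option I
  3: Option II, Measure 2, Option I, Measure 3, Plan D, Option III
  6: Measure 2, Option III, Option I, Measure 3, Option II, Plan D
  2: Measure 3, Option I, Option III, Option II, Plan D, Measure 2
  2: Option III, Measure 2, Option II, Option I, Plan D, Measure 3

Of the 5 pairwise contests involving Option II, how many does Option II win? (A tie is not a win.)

Option II against each rival (17 council members):
Option II vs Plan D: Option II, 15–2.
Option II vs Measure 2: Option II wins 9–8.
Option II vs Option I: 2+3+2 = 7 for Option II, 10 for Option I — Option I by 10–7.
Option II vs Measure 3: 3+2 = 5 for Option II, 12 for Measure 3 — Measure 3 by 12–5.
Option II vs Option III: 3 to 14, Option III.
Option II beats Plan D, Measure 2; loses to Option I, Measure 3, Option III — 2 pairwise wins.

2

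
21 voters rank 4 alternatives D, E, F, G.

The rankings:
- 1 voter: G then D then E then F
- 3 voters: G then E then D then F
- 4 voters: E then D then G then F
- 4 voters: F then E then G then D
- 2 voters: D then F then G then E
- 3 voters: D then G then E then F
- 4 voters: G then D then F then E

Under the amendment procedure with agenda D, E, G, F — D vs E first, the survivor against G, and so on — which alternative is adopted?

G

Round 1: D vs E — 10–11, E advances.
Round 2: E vs G — 8–13, G advances.
Round 3: G vs F — 15–6, G advances.
The agenda winner is G.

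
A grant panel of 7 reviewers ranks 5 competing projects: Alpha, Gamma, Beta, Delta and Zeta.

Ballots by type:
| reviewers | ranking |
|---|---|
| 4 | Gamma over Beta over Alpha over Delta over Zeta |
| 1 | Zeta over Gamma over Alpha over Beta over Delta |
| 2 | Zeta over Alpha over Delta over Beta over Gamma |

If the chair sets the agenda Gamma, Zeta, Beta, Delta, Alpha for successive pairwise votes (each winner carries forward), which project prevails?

Round 1: Gamma vs Zeta — 4–3, Gamma advances.
Round 2: Gamma vs Beta — 5–2, Gamma advances.
Round 3: Gamma vs Delta — 5–2, Gamma advances.
Round 4: Gamma vs Alpha — 5–2, Gamma advances.
Gamma survives the agenda.

Gamma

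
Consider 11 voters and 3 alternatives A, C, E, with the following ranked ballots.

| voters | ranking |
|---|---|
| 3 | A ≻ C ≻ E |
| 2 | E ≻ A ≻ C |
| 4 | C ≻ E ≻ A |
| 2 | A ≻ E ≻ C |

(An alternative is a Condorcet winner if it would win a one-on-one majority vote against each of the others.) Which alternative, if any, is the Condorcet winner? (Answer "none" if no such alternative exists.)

none

Check each pair by majority over 11 ballots:
A vs C: 7 to 4, A.
A vs E: 3+2 = 5 for A, 6 for E — E by 6–5.
C vs E: C preferred on 3+4 = 7 ballots; C wins 7–4.
Every alternative loses at least once (A loses to E; C loses to A; E loses to C). The majority relation contains the cycle A → C → E → A, so there is no Condorcet winner.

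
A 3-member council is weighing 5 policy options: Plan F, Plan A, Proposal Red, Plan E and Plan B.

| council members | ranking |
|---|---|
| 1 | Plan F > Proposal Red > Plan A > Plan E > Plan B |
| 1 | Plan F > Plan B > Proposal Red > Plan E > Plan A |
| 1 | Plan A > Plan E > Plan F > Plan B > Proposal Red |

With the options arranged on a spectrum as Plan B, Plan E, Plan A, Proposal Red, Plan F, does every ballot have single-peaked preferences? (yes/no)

Axis positions: Plan B=1, Plan E=2, Plan A=3, Proposal Red=4, Plan F=5.
Group 1 (peak Plan F at position 5): ranking walks positions 5-4-3-2-1, expanding outward from the peak — single-peaked.
Group 2: ranking walks positions 5-1-4-2-3; Plan B is ranked above Proposal Red even though Proposal Red lies between Plan B and the peak Plan F on the axis — preferences dip and rise again. Not single-peaked.
Group 3: ranking walks positions 3-2-5-1-4; Plan F is ranked above Proposal Red even though Proposal Red lies between Plan F and the peak Plan A on the axis — preferences dip and rise again. Not single-peaked.
Group 2 violates single-peakedness, so the profile is not single-peaked on this axis.

no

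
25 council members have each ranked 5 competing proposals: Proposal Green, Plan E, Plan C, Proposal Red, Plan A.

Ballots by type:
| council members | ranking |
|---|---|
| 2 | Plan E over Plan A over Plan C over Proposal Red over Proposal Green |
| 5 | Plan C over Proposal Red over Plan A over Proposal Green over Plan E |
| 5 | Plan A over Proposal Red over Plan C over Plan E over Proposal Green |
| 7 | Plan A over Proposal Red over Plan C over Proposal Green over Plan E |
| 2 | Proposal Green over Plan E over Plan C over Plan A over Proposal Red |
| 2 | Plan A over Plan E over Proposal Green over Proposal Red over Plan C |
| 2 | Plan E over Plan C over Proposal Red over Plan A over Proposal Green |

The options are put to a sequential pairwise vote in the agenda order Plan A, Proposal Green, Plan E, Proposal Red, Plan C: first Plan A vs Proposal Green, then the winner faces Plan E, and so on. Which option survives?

Plan A

Round 1: Plan A vs Proposal Green — 23–2, Plan A advances.
Round 2: Plan A vs Plan E — 19–6, Plan A advances.
Round 3: Plan A vs Proposal Red — 18–7, Plan A advances.
Round 4: Plan A vs Plan C — 16–9, Plan A advances.
Plan A survives the agenda.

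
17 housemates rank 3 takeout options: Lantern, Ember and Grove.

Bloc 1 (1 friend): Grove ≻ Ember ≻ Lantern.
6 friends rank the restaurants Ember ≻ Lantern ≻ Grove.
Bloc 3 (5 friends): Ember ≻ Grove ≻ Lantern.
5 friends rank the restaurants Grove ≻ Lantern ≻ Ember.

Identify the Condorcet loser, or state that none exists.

Head-to-head results (17 friends):
Lantern vs Ember: Ember, 12–5.
Lantern vs Grove: Lantern is ranked higher on 6 ballots, Grove on 11. Grove wins 11–6.
Ember–Grove: Ember 11–6.
Lantern is beaten in every head-to-head and is the Condorcet loser.

Lantern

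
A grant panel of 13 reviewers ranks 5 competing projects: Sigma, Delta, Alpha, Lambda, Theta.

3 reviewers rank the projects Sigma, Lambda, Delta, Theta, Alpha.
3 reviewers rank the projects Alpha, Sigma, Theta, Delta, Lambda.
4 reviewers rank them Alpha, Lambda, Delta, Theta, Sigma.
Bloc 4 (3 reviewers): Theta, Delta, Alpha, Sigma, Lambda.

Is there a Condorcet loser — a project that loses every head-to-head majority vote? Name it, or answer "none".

Head-to-head results (13 reviewers):
Sigma–Delta: Delta 7–6.
Sigma vs Alpha: Alpha, 10–3.
Sigma–Lambda: Sigma 9–4.
Sigma vs Theta: 3+3 = 6 for Sigma, 7 for Theta — Theta by 7–6.
Delta vs Alpha: Delta is ranked higher on 3+3 = 6 ballots, Alpha on 7. Alpha wins 7–6.
Delta vs Lambda: Lambda wins 7–6.
Delta vs Theta: Delta, 7–6.
Alpha vs Lambda: 10 to 3, Alpha.
Alpha vs Theta: Alpha, 7–6.
Lambda vs Theta: Lambda wins 7–6.
No project is winless: Sigma beats Lambda; Delta beats Sigma; Alpha beats Sigma; Lambda beats Delta; Theta beats Sigma. There is no Condorcet loser.

none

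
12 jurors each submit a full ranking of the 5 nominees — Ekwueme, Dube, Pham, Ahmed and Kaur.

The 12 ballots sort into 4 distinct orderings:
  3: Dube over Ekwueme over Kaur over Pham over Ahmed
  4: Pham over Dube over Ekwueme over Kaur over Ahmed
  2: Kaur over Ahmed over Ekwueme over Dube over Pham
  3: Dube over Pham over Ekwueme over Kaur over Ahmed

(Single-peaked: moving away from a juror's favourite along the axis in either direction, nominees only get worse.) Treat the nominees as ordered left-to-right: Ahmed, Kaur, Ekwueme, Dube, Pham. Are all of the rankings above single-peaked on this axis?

yes

Axis positions: Ahmed=1, Kaur=2, Ekwueme=3, Dube=4, Pham=5.
Group 1 (peak Dube at position 4): ranking walks positions 4-3-2-5-1, expanding outward from the peak — single-peaked.
Group 2 (peak Pham at position 5): ranking walks positions 5-4-3-2-1, expanding outward from the peak — single-peaked.
Group 3 (peak Kaur at position 2): ranking walks positions 2-1-3-4-5, expanding outward from the peak — single-peaked.
Group 4 (peak Dube at position 4): ranking walks positions 4-5-3-2-1, expanding outward from the peak — single-peaked.
Every ranking is single-peaked on this axis.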